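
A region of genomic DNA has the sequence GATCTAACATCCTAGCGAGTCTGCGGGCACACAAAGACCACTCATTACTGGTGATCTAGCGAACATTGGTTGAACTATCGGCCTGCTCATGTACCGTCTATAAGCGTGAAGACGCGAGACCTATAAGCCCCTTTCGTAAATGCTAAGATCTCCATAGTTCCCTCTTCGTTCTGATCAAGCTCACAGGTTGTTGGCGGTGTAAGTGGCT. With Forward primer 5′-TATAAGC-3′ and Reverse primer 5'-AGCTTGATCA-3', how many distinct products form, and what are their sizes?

The forward primer TATAAGC matches the top strand at positions 99–105, 122–128.
The reverse primer's reverse complement is TGATCAAGCT, matching at positions 172–181.
Each forward site pairs with the reverse site to give a product ending at position 181: sizes 83, 60 bp.

Two products: 83 bp, 60 bp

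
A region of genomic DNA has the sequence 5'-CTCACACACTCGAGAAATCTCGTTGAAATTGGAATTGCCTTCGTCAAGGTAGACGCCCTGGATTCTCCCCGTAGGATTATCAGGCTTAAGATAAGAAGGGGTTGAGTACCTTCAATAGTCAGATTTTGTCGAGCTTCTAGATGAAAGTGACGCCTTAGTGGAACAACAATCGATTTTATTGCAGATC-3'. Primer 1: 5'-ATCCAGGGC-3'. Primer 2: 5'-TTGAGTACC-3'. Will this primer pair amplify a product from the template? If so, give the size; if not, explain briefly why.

No product — the primers' 3' ends point away from each other.

Primer 1 (ATCCAGGGC) has reverse complement GCCCTGGAT, which matches the top strand at positions 55–63; primer 1 anneals to the top strand there with its 3' end pointing upstream toward position 55.
Primer 2 (TTGAGTACC) matches the top strand directly at positions 102–110; it anneals to the bottom strand with its 3' end pointing downstream toward position 110.
The 3' ends diverge (primer 1 extends toward position 1, primer 2 toward position 187), so the primers never converge on a shared product.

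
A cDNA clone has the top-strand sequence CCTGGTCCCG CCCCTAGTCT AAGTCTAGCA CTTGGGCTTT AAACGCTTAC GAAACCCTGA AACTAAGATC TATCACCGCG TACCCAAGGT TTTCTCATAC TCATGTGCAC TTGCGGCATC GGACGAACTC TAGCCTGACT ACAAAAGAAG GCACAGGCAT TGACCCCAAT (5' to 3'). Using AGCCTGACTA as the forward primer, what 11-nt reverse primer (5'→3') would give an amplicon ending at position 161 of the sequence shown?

5'-AATGCCTGTGC-3'

The forward primer binds at positions 132–141; the product's 3' end on the top strand is position 161.
The reverse primer anneals to the top strand over positions 151–161, i.e. to GCACAGGCATT.
Its sequence written 5'→3' is the reverse complement: AATGCCTGTGC.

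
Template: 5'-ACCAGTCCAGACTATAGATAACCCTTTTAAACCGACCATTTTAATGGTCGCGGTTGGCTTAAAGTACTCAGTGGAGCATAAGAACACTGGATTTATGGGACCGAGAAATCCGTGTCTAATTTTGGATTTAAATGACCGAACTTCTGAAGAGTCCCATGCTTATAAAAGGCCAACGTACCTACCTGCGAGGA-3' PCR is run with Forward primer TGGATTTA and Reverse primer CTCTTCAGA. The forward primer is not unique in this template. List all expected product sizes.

The forward primer TGGATTTA matches the top strand at positions 88–95, 123–130.
The reverse primer's reverse complement is TCTGAAGAG, matching at positions 143–151.
Each forward site pairs with the reverse site to give a product ending at position 151: sizes 64, 29 bp.

64 bp, 29 bp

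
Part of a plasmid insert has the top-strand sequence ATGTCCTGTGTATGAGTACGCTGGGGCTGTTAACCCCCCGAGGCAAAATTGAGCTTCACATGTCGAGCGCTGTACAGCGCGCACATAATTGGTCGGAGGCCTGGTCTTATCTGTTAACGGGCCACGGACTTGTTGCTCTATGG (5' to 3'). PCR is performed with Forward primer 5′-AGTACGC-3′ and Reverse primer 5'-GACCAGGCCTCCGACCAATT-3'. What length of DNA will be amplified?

92 bp

Forward primer AGTACGC is found on the top strand at positions 15–21.
The reverse primer's reverse complement is AATTGGTCGGAGGCCTGGTC, which matches the template at positions 87–106.
The product runs from position 15 to position 106, so its length is 106 − 15 + 1 = 92 bp.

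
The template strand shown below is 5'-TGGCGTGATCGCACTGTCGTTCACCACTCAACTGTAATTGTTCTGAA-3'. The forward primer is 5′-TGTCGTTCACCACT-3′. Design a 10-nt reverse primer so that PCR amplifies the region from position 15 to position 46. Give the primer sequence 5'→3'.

The product's 3' end on the top strand is position 46.
The reverse primer anneals to the top strand over positions 37–46, i.e. to ATTGTTCTGA.
Its sequence written 5'→3' is the reverse complement: TCAGAACAAT.

5'-TCAGAACAAT-3'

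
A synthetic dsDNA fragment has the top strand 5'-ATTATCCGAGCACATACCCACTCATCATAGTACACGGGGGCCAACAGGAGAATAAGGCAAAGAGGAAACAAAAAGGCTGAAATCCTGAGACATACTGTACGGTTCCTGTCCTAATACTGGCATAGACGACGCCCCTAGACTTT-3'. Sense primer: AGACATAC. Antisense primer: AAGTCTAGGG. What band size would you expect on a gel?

The forward primer matches the template at positions 88–95.
The reverse primer's reverse complement is CCCTAGACTT, which matches the template at positions 133–142.
Amplicon spans positions 88–142: 55 bp.

55 bp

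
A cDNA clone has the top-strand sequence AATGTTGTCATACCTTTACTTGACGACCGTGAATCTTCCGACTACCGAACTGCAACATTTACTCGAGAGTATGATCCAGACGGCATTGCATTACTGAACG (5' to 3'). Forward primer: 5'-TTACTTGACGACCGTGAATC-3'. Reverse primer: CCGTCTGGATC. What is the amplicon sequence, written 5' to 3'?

Scanning the template, TTACTTGACGACCGTGAATC occurs at positions 16–35; this primer anneals to the bottom strand there with its 3' end pointing downstream.
Reverse complement of the reverse primer: GATCCAGACGG. This occurs on the top strand at positions 73–83.
The product is the template from position 16 through 83 (68 bp).

5'-TTACTTGACGACCGTGAATCTTCCGACTACCGAACTGCAACATTTACTCGAGAGTATGATCCAGACGG-3'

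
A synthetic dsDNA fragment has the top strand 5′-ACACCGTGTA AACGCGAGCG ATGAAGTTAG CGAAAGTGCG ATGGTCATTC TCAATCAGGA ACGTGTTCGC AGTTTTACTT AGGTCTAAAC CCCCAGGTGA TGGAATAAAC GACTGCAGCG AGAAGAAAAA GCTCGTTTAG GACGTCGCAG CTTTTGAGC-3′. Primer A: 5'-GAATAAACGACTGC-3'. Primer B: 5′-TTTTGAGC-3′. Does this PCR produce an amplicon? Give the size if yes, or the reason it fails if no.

Primer A (GAATAAACGACTGC) matches the top strand at positions 103–116 (3' end points downstream).
Primer B (TTTTGAGC) also matches the top strand directly, at positions 152–159 — its reverse complement GCTCAAAA is not present.
Both primers anneal to the bottom strand with 3' ends pointing the same way, so neither can prime synthesis back toward the other.

No product — both primers anneal to the same strand and extend in the same direction.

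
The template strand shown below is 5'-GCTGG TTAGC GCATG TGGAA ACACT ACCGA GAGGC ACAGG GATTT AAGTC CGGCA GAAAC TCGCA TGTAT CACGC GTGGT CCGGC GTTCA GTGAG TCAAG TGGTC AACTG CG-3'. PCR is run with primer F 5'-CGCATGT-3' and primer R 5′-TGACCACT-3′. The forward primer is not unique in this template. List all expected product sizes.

97 bp, 45 bp

The forward primer CGCATGT matches the top strand at positions 10–16, 62–68.
The reverse primer's reverse complement is AGTGGTCA, matching at positions 99–106.
Each forward site pairs with the reverse site to give a product ending at position 106: sizes 97, 45 bp.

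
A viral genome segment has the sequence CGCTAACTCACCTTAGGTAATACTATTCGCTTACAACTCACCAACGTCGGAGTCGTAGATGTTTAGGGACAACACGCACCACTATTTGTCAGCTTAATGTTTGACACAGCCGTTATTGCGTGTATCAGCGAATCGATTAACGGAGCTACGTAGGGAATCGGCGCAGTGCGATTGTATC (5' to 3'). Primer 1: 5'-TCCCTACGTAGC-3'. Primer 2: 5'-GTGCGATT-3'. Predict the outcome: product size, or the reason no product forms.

Primer 1 (TCCCTACGTAGC) has reverse complement GCTACGTAGGGA, which matches the top strand at positions 145–156; primer 1 anneals to the top strand there with its 3' end pointing upstream toward position 145.
Primer 2 (GTGCGATT) matches the top strand directly at positions 166–173; it anneals to the bottom strand with its 3' end pointing downstream toward position 173.
The 3' ends diverge (primer 1 extends toward position 1, primer 2 toward position 178), so the primers never converge on a shared product.

No product — the primers' 3' ends point away from each other.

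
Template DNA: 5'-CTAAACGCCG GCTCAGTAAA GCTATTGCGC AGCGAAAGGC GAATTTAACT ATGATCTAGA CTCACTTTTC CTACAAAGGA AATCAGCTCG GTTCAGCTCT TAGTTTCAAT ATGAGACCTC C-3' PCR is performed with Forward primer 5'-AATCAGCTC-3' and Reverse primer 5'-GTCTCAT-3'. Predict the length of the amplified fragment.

37 bp

Forward primer AATCAGCTC is found on the top strand at positions 81–89.
Taking the reverse complement of GTCTCAT gives ATGAGAC, found at positions 111–117 on the template; the primer anneals here to the top strand with its 3' end pointing upstream.
Product length = (reverse-primer end) − (forward-primer start) + 1 = 117 − 81 + 1 = 37 bp.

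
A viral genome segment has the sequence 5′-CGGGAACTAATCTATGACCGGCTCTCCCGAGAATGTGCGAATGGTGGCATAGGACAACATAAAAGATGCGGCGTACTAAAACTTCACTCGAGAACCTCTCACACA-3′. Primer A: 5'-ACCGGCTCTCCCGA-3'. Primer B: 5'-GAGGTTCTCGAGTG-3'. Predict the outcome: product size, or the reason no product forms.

Yes — an 82 bp product.

Primer A (ACCGGCTCTCCCGA) matches the top strand at positions 17–30; it acts as a forward primer.
Primer B's reverse complement is CACTCGAGAACCTC, matching the top strand at positions 85–98; it acts as a reverse primer.
The 3' ends face each other across positions 17–98, giving an 82 bp product.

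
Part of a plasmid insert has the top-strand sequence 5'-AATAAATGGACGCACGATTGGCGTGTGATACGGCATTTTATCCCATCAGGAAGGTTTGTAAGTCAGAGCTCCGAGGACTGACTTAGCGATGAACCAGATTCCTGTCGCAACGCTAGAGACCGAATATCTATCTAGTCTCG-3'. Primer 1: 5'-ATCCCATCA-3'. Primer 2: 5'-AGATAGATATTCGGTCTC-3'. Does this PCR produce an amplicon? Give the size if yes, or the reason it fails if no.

Primer 1 (ATCCCATCA) matches the top strand at positions 40–48; it acts as a forward primer.
Primer 2's reverse complement is GAGACCGAATATCTATCT, matching the top strand at positions 116–133; it acts as a reverse primer.
The 3' ends face each other across positions 40–133, giving a 94 bp product.

Yes — a 94 bp product.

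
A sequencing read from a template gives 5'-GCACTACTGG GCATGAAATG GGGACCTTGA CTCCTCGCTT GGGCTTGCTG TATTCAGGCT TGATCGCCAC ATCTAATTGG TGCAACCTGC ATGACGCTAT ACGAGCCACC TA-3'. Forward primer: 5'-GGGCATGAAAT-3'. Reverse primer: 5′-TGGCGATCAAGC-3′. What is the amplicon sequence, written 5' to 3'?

Forward primer GGGCATGAAAT is found on the top strand at positions 9–19.
Reverse complement of the reverse primer: GCTTGATCGCCA. This occurs on the top strand at positions 58–69.
The product is the template from position 9 through 69 (61 bp).

5'-GGGCATGAAATGGGGACCTTGACTCCTCGCTTGGGCTTGCTGTATTCAGGCTTGATCGCCA-3'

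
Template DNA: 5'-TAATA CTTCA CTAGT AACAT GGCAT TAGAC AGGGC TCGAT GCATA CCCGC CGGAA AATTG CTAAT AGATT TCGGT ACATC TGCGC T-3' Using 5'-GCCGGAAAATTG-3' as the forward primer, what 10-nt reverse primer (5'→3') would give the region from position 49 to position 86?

The product's 3' end on the top strand is position 86.
The reverse primer anneals to the top strand over positions 77–86, i.e. to CATCTGCGCT.
Its sequence written 5'→3' is the reverse complement: AGCGCAGATG.

5'-AGCGCAGATG-3'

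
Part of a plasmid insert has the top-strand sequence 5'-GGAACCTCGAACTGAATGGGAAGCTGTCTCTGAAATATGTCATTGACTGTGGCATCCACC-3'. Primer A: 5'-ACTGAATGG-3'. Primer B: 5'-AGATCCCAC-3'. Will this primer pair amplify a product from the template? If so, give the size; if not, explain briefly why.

No product — primer B has no binding site in the template.

Primer B (AGATCCCAC) does not match the top strand, and its reverse complement GTGGGATCT does not match either.
With no annealing site for primer B, no amplification occurs.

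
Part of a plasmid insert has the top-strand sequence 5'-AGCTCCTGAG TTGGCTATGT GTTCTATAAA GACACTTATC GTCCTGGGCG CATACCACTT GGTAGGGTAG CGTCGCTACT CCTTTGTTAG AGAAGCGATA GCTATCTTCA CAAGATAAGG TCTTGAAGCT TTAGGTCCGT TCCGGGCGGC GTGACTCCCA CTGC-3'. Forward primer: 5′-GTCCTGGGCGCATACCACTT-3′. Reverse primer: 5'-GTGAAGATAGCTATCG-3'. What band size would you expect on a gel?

71 bp

The forward primer matches the template at positions 41–60.
Taking the reverse complement of GTGAAGATAGCTATCG gives CGATAGCTATCTTCAC, found at positions 96–111 on the template; the primer anneals here to the top strand with its 3' end pointing upstream.
The product runs from position 41 to position 111, so its length is 111 − 41 + 1 = 71 bp.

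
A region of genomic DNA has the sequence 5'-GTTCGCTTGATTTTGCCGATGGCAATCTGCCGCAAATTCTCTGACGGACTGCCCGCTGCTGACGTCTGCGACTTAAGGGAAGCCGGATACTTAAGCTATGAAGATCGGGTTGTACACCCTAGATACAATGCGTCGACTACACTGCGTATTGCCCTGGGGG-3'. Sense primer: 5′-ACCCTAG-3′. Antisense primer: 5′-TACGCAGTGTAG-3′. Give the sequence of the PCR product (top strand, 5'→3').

Scanning the template, ACCCTAG occurs at positions 116–122; this primer anneals to the bottom strand there with its 3' end pointing downstream.
The reverse primer's reverse complement is CTACACTGCGTA, which matches the template at positions 137–148.
The product is the template from position 116 through 148 (33 bp).

5'-ACCCTAGATACAATGCGTCGACTACACTGCGTA-3'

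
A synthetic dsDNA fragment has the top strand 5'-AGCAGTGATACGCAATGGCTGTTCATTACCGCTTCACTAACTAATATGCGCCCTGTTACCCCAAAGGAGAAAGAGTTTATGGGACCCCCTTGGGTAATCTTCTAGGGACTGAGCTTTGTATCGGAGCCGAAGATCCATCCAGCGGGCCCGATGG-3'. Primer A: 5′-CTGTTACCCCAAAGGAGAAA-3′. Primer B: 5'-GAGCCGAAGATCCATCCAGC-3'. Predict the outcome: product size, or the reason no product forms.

Primer A (CTGTTACCCCAAAGGAGAAA) matches the top strand at positions 53–72 (3' end points downstream).
Primer B (GAGCCGAAGATCCATCCAGC) also matches the top strand directly, at positions 124–143 — its reverse complement GCTGGATGGATCTTCGGCTC is not present.
Both primers anneal to the bottom strand with 3' ends pointing the same way, so neither can prime synthesis back toward the other.

No product — both primers anneal to the same strand and extend in the same direction.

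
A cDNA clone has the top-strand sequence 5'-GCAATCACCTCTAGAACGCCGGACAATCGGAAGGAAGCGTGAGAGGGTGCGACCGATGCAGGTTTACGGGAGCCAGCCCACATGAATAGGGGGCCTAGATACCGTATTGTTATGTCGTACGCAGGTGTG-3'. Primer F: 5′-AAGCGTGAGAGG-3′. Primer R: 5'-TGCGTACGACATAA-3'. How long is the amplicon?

Forward primer AAGCGTGAGAGG is found on the top strand at positions 35–46.
Reverse complement of the reverse primer: TTATGTCGTACGCA. This occurs on the top strand at positions 110–123.
The product runs from position 35 to position 123, so its length is 123 − 35 + 1 = 89 bp.

89 bp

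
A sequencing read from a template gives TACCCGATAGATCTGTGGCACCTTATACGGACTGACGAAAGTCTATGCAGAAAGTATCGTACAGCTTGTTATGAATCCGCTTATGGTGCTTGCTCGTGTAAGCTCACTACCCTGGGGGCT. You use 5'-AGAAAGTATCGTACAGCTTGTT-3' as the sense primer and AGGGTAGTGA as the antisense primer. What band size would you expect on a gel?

65 bp

Scanning the template, AGAAAGTATCGTACAGCTTGTT occurs at positions 49–70; this primer anneals to the bottom strand there with its 3' end pointing downstream.
Reverse complement of the reverse primer: TCACTACCCT. This occurs on the top strand at positions 104–113.
The product runs from position 49 to position 113, so its length is 113 − 49 + 1 = 65 bp.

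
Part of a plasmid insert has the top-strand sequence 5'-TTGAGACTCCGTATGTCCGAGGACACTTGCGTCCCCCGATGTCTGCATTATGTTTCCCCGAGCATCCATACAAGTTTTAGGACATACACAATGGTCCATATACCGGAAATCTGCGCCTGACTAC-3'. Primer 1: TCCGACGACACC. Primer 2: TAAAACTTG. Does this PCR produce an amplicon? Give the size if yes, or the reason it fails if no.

Primer 1 (TCCGACGACACC) does not match the top strand, and its reverse complement GGTGTCGTCGGA does not match either.
With no annealing site for primer 1, no amplification occurs.

No product — primer 1 has no binding site in the template.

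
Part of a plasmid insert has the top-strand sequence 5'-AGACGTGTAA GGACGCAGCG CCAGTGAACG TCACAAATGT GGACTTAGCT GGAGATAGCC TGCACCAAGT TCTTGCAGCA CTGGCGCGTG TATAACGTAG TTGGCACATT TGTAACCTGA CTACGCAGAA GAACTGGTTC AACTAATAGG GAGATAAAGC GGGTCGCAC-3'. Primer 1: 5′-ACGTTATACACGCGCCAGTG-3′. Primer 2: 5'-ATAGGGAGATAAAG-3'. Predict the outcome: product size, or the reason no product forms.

No product — the primers' 3' ends point away from each other.

Primer 1 (ACGTTATACACGCGCCAGTG) has reverse complement CACTGGCGCGTGTATAACGT, which matches the top strand at positions 79–98; primer 1 anneals to the top strand there with its 3' end pointing upstream toward position 79.
Primer 2 (ATAGGGAGATAAAG) matches the top strand directly at positions 146–159; it anneals to the bottom strand with its 3' end pointing downstream toward position 159.
The 3' ends diverge (primer 1 extends toward position 1, primer 2 toward position 169), so the primers never converge on a shared product.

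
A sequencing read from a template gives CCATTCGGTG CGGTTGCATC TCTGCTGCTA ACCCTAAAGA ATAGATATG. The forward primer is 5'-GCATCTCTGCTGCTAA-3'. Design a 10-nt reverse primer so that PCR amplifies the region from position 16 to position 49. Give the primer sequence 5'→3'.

The product's 3' end on the top strand is position 49.
The reverse primer anneals to the top strand over positions 40–49, i.e. to AATAGATATG.
Its sequence written 5'→3' is the reverse complement: CATATCTATT.

5'-CATATCTATT-3'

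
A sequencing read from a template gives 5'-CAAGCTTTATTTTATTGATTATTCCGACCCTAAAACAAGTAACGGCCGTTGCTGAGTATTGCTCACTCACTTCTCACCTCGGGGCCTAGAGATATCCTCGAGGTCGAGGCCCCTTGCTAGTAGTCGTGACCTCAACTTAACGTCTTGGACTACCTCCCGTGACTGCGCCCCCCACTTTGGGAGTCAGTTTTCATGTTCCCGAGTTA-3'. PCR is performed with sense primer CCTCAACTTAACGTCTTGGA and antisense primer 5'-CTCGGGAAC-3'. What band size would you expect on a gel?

74 bp

The forward primer matches the template at positions 130–149.
Reverse complement of the reverse primer: GTTCCCGAG. This occurs on the top strand at positions 195–203.
The product runs from position 130 to position 203, so its length is 203 − 130 + 1 = 74 bp.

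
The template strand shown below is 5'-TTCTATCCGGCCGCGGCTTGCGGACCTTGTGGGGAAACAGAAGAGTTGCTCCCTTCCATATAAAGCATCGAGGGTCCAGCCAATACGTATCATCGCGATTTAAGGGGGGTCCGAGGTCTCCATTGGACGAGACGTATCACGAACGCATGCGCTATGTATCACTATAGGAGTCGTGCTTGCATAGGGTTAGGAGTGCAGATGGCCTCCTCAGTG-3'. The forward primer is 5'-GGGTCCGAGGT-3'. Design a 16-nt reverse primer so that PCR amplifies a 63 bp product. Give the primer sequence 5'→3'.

5'-TCCTATAGTGATACAT-3'

The forward primer binds at positions 107–117, so a 63 bp product ends at position 107 + 63 − 1 = 169.
The reverse primer anneals to the top strand over positions 154–169, i.e. to ATGTATCACTATAGGA.
Its sequence written 5'→3' is the reverse complement: TCCTATAGTGATACAT.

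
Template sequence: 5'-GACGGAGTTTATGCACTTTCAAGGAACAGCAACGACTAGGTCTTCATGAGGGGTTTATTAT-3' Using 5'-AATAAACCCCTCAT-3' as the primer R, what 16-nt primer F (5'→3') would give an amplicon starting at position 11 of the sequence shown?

The reverse primer's reverse complement ATGAGGGGTTTATT matches the template at positions 46–59; the product starts at position 11.
The forward primer is identical to the top strand over positions 11–26: ATGCACTTTCAAGGAA.

5'-ATGCACTTTCAAGGAA-3'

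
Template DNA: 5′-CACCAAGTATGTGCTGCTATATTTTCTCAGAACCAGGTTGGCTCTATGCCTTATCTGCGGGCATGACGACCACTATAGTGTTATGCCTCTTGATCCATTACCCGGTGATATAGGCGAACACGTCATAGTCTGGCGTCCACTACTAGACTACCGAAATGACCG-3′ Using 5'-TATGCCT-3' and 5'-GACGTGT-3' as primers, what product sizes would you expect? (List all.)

The forward primer TATGCCT matches the top strand at positions 45–51, 82–88.
The reverse primer's reverse complement is ACACGTC, matching at positions 118–124.
Each forward site pairs with the reverse site to give a product ending at position 124: sizes 80, 43 bp.

80 bp, 43 bp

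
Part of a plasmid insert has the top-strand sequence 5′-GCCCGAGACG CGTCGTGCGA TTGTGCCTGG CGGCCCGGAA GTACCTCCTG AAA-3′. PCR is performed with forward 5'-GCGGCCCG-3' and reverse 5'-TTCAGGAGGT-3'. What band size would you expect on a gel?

23 bp

Scanning the template, GCGGCCCG occurs at positions 30–37; this primer anneals to the bottom strand there with its 3' end pointing downstream.
The reverse primer's reverse complement is ACCTCCTGAA, which matches the template at positions 43–52.
Product length = (reverse-primer end) − (forward-primer start) + 1 = 52 − 30 + 1 = 23 bp.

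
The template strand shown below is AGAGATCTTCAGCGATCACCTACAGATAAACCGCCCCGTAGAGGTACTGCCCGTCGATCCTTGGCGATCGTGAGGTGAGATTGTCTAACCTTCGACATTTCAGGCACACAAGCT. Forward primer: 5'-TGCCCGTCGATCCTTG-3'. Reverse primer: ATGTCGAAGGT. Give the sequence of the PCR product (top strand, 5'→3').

Scanning the template, TGCCCGTCGATCCTTG occurs at positions 48–63; this primer anneals to the bottom strand there with its 3' end pointing downstream.
The reverse primer's reverse complement is ACCTTCGACAT, which matches the template at positions 88–98.
The product is the template from position 48 through 98 (51 bp).

5'-TGCCCGTCGATCCTTGGCGATCGTGAGGTGAGATTGTCTAACCTTCGACAT-3'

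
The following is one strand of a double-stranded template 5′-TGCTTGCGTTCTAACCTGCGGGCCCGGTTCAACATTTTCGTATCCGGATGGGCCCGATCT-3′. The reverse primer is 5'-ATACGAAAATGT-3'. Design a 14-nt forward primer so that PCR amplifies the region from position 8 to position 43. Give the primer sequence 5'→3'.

The reverse primer's reverse complement ACATTTTCGTAT matches the template at positions 32–43; the product starts at position 8.
The forward primer is identical to the top strand over positions 8–21: GTTCTAACCTGCGG.

5'-GTTCTAACCTGCGG-3'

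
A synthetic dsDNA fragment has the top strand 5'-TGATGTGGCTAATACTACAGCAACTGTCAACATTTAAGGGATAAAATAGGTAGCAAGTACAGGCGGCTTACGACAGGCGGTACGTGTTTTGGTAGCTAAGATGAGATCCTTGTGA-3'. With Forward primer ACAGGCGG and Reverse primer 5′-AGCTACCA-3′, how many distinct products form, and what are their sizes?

Two products: 39 bp, 25 bp

The forward primer ACAGGCGG matches the top strand at positions 59–66, 73–80.
The reverse primer's reverse complement is TGGTAGCT, matching at positions 90–97.
Each forward site pairs with the reverse site to give a product ending at position 97: sizes 39, 25 bp.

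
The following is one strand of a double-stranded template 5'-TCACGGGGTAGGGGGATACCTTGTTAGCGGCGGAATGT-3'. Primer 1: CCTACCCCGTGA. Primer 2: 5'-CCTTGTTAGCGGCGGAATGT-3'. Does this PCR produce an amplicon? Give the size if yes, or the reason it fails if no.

Primer 1 (CCTACCCCGTGA) has reverse complement TCACGGGGTAGG, which matches the top strand at positions 1–12; primer 1 anneals to the top strand there with its 3' end pointing upstream toward position 1.
Primer 2 (CCTTGTTAGCGGCGGAATGT) matches the top strand directly at positions 19–38; it anneals to the bottom strand with its 3' end pointing downstream toward position 38.
The 3' ends diverge (primer 1 extends toward position 1, primer 2 toward position 38), so the primers never converge on a shared product.

No product — the primers' 3' ends point away from each other.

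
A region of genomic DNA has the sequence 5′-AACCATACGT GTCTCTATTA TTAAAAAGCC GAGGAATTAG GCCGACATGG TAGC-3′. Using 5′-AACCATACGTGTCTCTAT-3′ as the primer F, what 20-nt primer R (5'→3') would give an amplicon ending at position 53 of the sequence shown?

The forward primer binds at positions 1–18; the product's 3' end on the top strand is position 53.
The reverse primer anneals to the top strand over positions 34–53, i.e. to GAATTAGGCCGACATGGTAG.
Its sequence written 5'→3' is the reverse complement: CTACCATGTCGGCCTAATTC.

5'-CTACCATGTCGGCCTAATTC-3'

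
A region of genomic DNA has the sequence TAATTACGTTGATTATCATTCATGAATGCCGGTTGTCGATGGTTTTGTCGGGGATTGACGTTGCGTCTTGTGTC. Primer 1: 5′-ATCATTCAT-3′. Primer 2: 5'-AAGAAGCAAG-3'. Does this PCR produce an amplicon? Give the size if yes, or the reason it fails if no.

No product — primer 2 has no binding site in the template.

Primer 2 (AAGAAGCAAG) does not match the top strand, and its reverse complement CTTGCTTCTT does not match either.
With no annealing site for primer 2, no amplification occurs.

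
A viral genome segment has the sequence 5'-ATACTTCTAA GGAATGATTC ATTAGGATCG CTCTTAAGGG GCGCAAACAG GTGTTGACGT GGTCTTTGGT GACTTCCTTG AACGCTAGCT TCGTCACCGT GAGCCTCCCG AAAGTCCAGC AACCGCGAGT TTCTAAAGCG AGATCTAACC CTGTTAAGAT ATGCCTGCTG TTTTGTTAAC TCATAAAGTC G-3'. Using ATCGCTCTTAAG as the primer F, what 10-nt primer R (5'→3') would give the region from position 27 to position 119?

The product's 3' end on the top strand is position 119.
The reverse primer anneals to the top strand over positions 110–119, i.e. to GAAAGTCCAG.
Its sequence written 5'→3' is the reverse complement: CTGGACTTTC.

5'-CTGGACTTTC-3'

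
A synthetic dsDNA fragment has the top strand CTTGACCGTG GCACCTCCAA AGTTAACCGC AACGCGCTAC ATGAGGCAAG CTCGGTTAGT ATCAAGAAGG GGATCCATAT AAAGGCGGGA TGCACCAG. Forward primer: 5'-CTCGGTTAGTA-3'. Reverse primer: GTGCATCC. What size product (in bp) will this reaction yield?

Scanning the template, CTCGGTTAGTA occurs at positions 51–61; this primer anneals to the bottom strand there with its 3' end pointing downstream.
Taking the reverse complement of GTGCATCC gives GGATGCAC, found at positions 88–95 on the template; the primer anneals here to the top strand with its 3' end pointing upstream.
Amplicon spans positions 51–95: 45 bp.

45 bp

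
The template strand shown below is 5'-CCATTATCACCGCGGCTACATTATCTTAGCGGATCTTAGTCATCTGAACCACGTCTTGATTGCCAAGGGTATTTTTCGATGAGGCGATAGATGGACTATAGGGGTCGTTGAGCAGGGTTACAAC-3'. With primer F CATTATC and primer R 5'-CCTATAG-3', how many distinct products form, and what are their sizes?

The forward primer CATTATC matches the top strand at positions 2–8, 19–25.
The reverse primer's reverse complement is CTATAGG, matching at positions 96–102.
Each forward site pairs with the reverse site to give a product ending at position 102: sizes 101, 84 bp.

Two products: 101 bp, 84 bp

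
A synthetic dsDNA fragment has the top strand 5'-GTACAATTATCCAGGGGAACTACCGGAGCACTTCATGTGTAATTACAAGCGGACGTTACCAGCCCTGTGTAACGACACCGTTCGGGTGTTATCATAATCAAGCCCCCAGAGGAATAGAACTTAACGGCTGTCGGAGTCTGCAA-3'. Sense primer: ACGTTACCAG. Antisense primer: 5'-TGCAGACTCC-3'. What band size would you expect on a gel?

Scanning the template, ACGTTACCAG occurs at positions 53–62; this primer anneals to the bottom strand there with its 3' end pointing downstream.
Reverse complement of the reverse primer: GGAGTCTGCA. This occurs on the top strand at positions 133–142.
Product length = (reverse-primer end) − (forward-primer start) + 1 = 142 − 53 + 1 = 90 bp.

90 bp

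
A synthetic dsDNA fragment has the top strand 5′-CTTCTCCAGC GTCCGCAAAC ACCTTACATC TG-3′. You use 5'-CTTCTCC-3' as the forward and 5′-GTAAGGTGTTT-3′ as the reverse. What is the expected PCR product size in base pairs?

27 bp

Forward primer CTTCTCC is found on the top strand at positions 1–7.
Taking the reverse complement of GTAAGGTGTTT gives AAACACCTTAC, found at positions 17–27 on the template; the primer anneals here to the top strand with its 3' end pointing upstream.
Amplicon spans positions 1–27: 27 bp.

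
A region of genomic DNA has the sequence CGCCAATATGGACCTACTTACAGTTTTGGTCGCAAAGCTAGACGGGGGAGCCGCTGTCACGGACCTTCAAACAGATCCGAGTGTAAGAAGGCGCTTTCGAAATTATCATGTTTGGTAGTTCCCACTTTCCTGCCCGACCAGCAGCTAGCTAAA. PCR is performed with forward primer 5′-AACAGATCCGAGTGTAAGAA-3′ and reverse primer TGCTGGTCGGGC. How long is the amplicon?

Forward primer AACAGATCCGAGTGTAAGAA is found on the top strand at positions 70–89.
Reverse complement of the reverse primer: GCCCGACCAGCA. This occurs on the top strand at positions 132–143.
Amplicon spans positions 70–143: 74 bp.

74 bp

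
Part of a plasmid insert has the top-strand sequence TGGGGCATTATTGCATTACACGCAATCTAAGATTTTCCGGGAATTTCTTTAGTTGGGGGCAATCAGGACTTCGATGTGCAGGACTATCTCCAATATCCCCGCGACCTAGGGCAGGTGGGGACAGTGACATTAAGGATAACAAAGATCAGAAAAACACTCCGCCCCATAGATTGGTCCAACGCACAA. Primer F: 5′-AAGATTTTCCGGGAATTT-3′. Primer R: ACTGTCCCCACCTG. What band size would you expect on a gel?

97 bp

Scanning the template, AAGATTTTCCGGGAATTT occurs at positions 29–46; this primer anneals to the bottom strand there with its 3' end pointing downstream.
Reverse complement of the reverse primer: CAGGTGGGGACAGT. This occurs on the top strand at positions 112–125.
Product length = (reverse-primer end) − (forward-primer start) + 1 = 125 − 29 + 1 = 97 bp.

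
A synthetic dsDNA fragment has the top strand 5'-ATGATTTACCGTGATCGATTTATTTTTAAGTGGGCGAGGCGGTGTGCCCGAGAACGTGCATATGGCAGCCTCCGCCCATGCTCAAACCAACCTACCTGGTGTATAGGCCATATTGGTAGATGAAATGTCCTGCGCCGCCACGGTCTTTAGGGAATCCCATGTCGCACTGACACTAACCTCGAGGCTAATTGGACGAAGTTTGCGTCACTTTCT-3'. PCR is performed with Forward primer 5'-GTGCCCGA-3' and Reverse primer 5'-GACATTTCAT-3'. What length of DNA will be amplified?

86 bp

Scanning the template, GTGCCCGA occurs at positions 44–51; this primer anneals to the bottom strand there with its 3' end pointing downstream.
Taking the reverse complement of GACATTTCAT gives ATGAAATGTC, found at positions 120–129 on the template; the primer anneals here to the top strand with its 3' end pointing upstream.
The product runs from position 44 to position 129, so its length is 129 − 44 + 1 = 86 bp.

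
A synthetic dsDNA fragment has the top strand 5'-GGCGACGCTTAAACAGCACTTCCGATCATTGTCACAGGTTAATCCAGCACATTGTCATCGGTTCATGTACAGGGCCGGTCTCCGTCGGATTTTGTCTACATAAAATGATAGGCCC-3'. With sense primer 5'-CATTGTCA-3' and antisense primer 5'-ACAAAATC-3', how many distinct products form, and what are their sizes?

The forward primer CATTGTCA matches the top strand at positions 27–34, 50–57.
The reverse primer's reverse complement is GATTTTGT, matching at positions 88–95.
Each forward site pairs with the reverse site to give a product ending at position 95: sizes 69, 46 bp.

Two products: 69 bp, 46 bp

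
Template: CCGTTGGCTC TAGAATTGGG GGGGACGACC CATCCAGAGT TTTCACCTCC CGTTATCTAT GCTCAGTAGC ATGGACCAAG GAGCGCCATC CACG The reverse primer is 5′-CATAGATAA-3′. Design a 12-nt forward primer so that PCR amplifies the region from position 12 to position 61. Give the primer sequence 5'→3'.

5'-AGAATTGGGGGG-3'

The reverse primer's reverse complement TTATCTATG matches the template at positions 53–61; the product starts at position 12.
The forward primer is identical to the top strand over positions 12–23: AGAATTGGGGGG.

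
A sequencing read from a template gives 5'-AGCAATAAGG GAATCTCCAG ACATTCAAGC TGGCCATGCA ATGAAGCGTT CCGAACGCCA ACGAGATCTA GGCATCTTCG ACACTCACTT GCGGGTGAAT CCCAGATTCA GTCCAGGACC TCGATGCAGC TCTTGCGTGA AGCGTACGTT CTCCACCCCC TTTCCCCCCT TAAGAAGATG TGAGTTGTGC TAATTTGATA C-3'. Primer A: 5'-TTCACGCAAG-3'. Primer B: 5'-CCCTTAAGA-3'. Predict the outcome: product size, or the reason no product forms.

No product — the primers' 3' ends point away from each other.

Primer A (TTCACGCAAG) has reverse complement CTTGCGTGAA, which matches the top strand at positions 132–141; primer A anneals to the top strand there with its 3' end pointing upstream toward position 132.
Primer B (CCCTTAAGA) matches the top strand directly at positions 167–175; it anneals to the bottom strand with its 3' end pointing downstream toward position 175.
The 3' ends diverge (primer A extends toward position 1, primer B toward position 201), so the primers never converge on a shared product.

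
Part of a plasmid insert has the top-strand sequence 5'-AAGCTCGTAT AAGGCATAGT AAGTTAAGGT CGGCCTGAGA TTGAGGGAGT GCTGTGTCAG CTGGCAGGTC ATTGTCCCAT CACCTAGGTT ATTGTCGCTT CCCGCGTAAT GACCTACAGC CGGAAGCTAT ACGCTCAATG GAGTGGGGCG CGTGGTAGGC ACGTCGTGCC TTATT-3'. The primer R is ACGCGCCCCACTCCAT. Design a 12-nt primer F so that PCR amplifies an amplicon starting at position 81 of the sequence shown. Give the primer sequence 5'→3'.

The reverse primer's reverse complement ATGGAGTGGGGCGCGT matches the template at positions 138–153; the product starts at position 81.
The forward primer is identical to the top strand over positions 81–92: CACCTAGGTTAT.

5'-CACCTAGGTTAT-3'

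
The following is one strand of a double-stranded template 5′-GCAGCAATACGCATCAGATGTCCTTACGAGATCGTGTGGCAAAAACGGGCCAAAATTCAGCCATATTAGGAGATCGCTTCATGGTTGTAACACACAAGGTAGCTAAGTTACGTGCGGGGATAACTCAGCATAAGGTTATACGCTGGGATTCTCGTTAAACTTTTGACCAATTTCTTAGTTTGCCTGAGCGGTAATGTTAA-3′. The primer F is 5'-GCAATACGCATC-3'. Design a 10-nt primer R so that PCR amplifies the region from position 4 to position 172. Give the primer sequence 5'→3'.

The product's 3' end on the top strand is position 172.
The reverse primer anneals to the top strand over positions 163–172, i.e. to TTGACCAATT.
Its sequence written 5'→3' is the reverse complement: AATTGGTCAA.

5'-AATTGGTCAA-3'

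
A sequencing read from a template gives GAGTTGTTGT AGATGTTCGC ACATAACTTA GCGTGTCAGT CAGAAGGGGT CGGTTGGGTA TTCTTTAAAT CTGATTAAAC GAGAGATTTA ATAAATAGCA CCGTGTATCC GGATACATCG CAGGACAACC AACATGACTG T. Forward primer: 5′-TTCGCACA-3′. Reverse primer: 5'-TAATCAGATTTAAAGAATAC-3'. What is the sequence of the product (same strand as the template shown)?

Scanning the template, TTCGCACA occurs at positions 16–23; this primer anneals to the bottom strand there with its 3' end pointing downstream.
Reverse complement of the reverse primer: GTATTCTTTAAATCTGATTA. This occurs on the top strand at positions 58–77.
The product is the template from position 16 through 77 (62 bp).

5'-TTCGCACATAACTTAGCGTGTCAGTCAGAAGGGGTCGGTTGGGTATTCTTTAAATCTGATTA-3'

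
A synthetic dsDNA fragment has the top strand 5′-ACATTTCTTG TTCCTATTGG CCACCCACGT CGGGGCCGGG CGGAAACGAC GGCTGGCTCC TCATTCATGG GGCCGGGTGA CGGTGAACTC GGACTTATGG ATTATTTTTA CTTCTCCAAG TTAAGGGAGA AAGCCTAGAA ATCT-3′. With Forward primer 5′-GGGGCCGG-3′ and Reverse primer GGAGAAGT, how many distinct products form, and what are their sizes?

Two products: 86 bp, 49 bp

The forward primer GGGGCCGG matches the top strand at positions 32–39, 69–76.
The reverse primer's reverse complement is ACTTCTCC, matching at positions 110–117.
Each forward site pairs with the reverse site to give a product ending at position 117: sizes 86, 49 bp.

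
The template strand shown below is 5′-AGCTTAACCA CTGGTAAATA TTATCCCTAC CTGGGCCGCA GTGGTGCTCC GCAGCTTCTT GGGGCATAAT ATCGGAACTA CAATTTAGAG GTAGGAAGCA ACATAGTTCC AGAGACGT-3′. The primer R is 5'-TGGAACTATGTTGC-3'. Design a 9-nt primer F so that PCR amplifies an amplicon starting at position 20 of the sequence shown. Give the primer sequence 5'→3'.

The reverse primer's reverse complement GCAACATAGTTCCA matches the template at positions 98–111; the product starts at position 20.
The forward primer is identical to the top strand over positions 20–28: ATTATCCCT.

5'-ATTATCCCT-3'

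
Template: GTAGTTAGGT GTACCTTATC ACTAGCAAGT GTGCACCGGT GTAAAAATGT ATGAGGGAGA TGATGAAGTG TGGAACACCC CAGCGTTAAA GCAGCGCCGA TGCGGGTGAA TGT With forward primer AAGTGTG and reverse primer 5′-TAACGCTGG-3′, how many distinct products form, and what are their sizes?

The forward primer AAGTGTG matches the top strand at positions 27–33, 66–72.
The reverse primer's reverse complement is CCAGCGTTA, matching at positions 80–88.
Each forward site pairs with the reverse site to give a product ending at position 88: sizes 62, 23 bp.

Two products: 62 bp, 23 bp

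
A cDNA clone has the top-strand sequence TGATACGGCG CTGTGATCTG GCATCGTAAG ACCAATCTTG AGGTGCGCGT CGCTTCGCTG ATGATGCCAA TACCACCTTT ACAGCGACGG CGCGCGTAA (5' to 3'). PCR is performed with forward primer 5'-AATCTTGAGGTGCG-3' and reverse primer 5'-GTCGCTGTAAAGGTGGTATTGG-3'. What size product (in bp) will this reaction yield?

Forward primer AATCTTGAGGTGCG is found on the top strand at positions 34–47.
Reverse complement of the reverse primer: CCAATACCACCTTTACAGCGAC. This occurs on the top strand at positions 67–88.
Amplicon spans positions 34–88: 55 bp.

55 bp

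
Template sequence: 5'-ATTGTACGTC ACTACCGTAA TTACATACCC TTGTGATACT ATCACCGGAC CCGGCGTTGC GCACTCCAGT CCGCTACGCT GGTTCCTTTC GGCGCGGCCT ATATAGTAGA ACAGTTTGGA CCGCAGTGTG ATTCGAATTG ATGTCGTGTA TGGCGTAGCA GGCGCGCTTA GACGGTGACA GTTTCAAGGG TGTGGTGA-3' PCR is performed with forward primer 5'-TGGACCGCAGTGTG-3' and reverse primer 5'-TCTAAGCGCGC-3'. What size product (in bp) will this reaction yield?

56 bp

Forward primer TGGACCGCAGTGTG is found on the top strand at positions 117–130.
Reverse complement of the reverse primer: GCGCGCTTAGA. This occurs on the top strand at positions 162–172.
Amplicon spans positions 117–172: 56 bp.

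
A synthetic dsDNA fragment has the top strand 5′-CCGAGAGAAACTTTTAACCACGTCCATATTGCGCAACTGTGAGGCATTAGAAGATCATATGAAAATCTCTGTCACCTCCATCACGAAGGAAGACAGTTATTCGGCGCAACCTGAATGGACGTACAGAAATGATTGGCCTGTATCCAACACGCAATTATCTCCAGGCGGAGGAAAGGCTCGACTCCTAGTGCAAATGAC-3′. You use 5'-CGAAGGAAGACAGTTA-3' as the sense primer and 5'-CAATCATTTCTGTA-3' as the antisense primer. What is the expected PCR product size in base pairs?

52 bp

Scanning the template, CGAAGGAAGACAGTTA occurs at positions 84–99; this primer anneals to the bottom strand there with its 3' end pointing downstream.
The reverse primer's reverse complement is TACAGAAATGATTG, which matches the template at positions 122–135.
The product runs from position 84 to position 135, so its length is 135 − 84 + 1 = 52 bp.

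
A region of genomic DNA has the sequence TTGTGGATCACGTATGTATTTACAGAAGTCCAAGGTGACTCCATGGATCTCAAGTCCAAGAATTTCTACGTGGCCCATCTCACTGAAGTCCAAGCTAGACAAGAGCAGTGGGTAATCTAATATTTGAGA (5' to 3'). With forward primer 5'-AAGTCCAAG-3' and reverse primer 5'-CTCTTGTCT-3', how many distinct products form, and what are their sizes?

Three products: 80 bp, 54 bp, 20 bp

The forward primer AAGTCCAAG matches the top strand at positions 26–34, 52–60, 86–94.
The reverse primer's reverse complement is AGACAAGAG, matching at positions 97–105.
Each forward site pairs with the reverse site to give a product ending at position 105: sizes 80, 54, 20 bp.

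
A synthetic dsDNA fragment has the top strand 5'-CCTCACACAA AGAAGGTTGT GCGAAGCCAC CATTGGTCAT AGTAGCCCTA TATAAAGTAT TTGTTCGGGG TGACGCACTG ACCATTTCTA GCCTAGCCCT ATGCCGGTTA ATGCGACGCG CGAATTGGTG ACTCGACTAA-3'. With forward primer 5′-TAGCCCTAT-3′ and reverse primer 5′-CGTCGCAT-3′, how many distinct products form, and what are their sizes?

The forward primer TAGCCCTAT matches the top strand at positions 43–51, 94–102.
The reverse primer's reverse complement is ATGCGACG, matching at positions 111–118.
Each forward site pairs with the reverse site to give a product ending at position 118: sizes 76, 25 bp.

Two products: 76 bp, 25 bp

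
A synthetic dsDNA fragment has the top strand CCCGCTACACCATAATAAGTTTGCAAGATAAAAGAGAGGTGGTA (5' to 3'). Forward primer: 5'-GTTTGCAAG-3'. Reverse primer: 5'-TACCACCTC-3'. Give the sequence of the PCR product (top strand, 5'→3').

5'-GTTTGCAAGATAAAAGAGAGGTGGTA-3'

Scanning the template, GTTTGCAAG occurs at positions 19–27; this primer anneals to the bottom strand there with its 3' end pointing downstream.
Taking the reverse complement of TACCACCTC gives GAGGTGGTA, found at positions 36–44 on the template; the primer anneals here to the top strand with its 3' end pointing upstream.
The product is the template from position 19 through 44 (26 bp).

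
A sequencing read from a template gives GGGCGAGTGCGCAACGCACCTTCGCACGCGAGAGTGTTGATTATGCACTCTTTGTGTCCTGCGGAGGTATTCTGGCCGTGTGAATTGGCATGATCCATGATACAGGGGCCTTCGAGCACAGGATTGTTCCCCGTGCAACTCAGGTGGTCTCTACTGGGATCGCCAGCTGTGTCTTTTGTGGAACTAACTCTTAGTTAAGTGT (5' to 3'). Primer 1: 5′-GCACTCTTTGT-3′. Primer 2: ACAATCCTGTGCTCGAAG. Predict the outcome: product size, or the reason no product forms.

Primer 1 (GCACTCTTTGT) matches the top strand at positions 45–55; it acts as a forward primer.
Primer 2's reverse complement is CTTCGAGCACAGGATTGT, matching the top strand at positions 110–127; it acts as a reverse primer.
The 3' ends face each other across positions 45–127, giving an 83 bp product.

Yes — an 83 bp product.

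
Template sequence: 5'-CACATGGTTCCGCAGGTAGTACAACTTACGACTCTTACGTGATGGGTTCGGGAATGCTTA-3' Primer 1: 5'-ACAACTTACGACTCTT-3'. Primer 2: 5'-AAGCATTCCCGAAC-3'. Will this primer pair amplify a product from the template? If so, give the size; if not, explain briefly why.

Primer 1 (ACAACTTACGACTCTT) matches the top strand at positions 21–36; it acts as a forward primer.
Primer 2's reverse complement is GTTCGGGAATGCTT, matching the top strand at positions 46–59; it acts as a reverse primer.
The 3' ends face each other across positions 21–59, giving a 39 bp product.

Yes — a 39 bp product.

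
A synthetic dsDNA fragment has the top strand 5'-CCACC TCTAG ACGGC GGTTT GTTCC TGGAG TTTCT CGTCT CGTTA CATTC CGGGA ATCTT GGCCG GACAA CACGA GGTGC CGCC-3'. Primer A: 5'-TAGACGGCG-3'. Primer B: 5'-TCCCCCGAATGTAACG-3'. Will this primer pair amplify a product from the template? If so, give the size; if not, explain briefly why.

Primer B (TCCCCCGAATGTAACG) does not match the top strand, and its reverse complement CGTTACATTCGGGGGA does not match either.
With no annealing site for primer B, no amplification occurs.

No product — primer B has no binding site in the template.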